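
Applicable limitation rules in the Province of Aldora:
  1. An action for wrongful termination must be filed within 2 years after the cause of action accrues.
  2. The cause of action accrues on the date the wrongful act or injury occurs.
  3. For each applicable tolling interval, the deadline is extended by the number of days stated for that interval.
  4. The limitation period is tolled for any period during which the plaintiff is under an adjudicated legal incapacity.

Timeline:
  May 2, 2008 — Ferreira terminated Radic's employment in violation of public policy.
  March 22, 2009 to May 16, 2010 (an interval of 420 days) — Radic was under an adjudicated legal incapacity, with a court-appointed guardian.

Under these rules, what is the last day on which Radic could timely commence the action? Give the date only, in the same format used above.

The claim accrued on May 2, 2008, when the wrongful act occurred.
The untolled deadline — 2 years after May 2, 2008 — is May 2, 2010.
The plaintiff's legal incapacity from March 22, 2009 to May 16, 2010 tolled the period for 420 days, extending the deadline to June 26, 2011.

June 26, 2011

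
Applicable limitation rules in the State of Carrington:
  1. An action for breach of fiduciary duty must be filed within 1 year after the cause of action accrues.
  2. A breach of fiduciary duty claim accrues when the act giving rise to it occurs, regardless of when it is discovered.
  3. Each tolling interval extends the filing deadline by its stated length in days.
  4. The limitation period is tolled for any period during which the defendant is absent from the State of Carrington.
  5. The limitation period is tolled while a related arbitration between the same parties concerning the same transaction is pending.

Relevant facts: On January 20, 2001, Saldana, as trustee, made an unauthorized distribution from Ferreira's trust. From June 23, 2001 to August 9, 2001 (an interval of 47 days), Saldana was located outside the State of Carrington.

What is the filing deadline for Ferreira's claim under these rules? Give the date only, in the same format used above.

The limitation period began to run on January 20, 2001.
Adding the 1 year base period to January 20, 2001 gives a deadline of January 20, 2002, before any tolling.
Because the defendant's absence from the jurisdiction ran from June 23, 2001 to August 9, 2001, the deadline is extended by 47 days to March 8, 2002.

March 8, 2002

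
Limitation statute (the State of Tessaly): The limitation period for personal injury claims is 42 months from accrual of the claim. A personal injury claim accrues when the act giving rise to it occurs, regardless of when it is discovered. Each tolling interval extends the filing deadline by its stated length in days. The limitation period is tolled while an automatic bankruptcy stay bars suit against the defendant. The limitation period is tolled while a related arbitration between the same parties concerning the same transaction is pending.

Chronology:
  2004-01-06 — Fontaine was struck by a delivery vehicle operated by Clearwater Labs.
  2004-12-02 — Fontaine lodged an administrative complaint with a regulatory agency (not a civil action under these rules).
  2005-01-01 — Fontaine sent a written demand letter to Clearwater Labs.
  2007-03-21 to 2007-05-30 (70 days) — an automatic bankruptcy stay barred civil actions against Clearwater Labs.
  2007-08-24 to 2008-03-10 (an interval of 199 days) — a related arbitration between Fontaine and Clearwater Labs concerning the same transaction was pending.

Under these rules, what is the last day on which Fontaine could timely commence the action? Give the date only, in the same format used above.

The claim accrued on 2004-01-06, the date of the act.
Adding the 42 months base period to 2004-01-06 gives a deadline of 2007-07-06, before any tolling.
Because the automatic bankruptcy stay ran from 2007-03-21 to 2007-05-30, the deadline is extended by 70 days to 2007-09-14.
The period was tolled for 199 days by the pending related arbitration (2007-08-24 to 2008-03-10), pushing the deadline to 2008-03-31.
Nothing else in the chronology tolls or restarts the period.

2008-03-31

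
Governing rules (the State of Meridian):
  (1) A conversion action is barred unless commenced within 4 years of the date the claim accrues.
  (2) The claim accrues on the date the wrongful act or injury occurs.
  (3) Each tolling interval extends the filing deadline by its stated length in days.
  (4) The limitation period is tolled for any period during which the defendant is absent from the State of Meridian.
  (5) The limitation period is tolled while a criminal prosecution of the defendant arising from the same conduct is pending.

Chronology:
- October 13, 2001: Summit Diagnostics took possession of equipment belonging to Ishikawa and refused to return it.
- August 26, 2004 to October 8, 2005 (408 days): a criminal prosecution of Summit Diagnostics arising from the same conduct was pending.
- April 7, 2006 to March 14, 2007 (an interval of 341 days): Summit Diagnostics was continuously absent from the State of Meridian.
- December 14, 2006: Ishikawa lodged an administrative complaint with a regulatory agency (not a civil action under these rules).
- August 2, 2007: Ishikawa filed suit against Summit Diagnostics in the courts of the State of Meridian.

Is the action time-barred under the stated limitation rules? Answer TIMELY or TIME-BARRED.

The limitation period began to run on October 13, 2001.
Adding the 4 years base period to October 13, 2001 gives a deadline of October 13, 2005, before any tolling.
Because the pending criminal prosecution ran from August 26, 2004 to October 8, 2005, the deadline is extended by 408 days to November 25, 2006.
The defendant's absence from the jurisdiction from April 7, 2006 to March 14, 2007 tolled the period for 341 days, extending the deadline to November 1, 2007.
None of the other events listed affects the running of the period under the stated rules.
Ishikawa filed on August 2, 2007, before the November 1, 2007 deadline, so the action is timely.

TIMELY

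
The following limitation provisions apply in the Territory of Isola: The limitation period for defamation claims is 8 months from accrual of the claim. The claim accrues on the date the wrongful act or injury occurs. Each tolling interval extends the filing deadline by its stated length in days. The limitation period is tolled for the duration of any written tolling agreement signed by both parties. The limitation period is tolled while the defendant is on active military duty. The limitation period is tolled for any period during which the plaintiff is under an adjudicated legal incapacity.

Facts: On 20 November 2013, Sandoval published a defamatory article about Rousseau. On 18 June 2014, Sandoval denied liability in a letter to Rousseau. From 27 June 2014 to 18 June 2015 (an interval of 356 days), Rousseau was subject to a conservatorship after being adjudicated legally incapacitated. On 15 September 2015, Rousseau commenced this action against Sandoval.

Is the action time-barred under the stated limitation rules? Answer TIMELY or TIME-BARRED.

TIME-BARRED

The claim accrued on 20 November 2013, the date of the act.
8 months from 20 November 2013 is 20 July 2014.
The plaintiff's legal incapacity from 27 June 2014 to 18 June 2015 tolled the period for 356 days, extending the deadline to 11 July 2015.
Nothing else in the chronology tolls or restarts the period.
Filing on 15 September 2015 missed the 11 July 2015 deadline — the action is time-barred.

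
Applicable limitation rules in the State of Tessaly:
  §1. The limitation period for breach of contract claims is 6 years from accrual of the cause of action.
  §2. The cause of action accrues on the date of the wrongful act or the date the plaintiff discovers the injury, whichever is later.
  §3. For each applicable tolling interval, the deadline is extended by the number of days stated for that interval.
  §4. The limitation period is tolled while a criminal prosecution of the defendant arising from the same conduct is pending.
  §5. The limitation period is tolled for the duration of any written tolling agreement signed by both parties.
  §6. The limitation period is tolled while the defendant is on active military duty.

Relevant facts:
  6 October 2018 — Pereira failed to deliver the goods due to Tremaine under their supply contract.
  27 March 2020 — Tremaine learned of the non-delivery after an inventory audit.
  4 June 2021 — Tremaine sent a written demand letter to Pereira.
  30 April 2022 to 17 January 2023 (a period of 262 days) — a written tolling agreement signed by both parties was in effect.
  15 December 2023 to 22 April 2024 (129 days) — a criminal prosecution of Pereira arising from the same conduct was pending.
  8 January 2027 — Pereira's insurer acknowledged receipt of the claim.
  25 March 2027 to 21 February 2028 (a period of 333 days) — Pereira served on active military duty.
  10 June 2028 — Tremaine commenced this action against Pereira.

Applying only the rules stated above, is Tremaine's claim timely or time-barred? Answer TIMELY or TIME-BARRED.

TIME-BARRED

Taking the later of the act (6 October 2018) and discovery (27 March 2020), the claim accrued on 27 March 2020.
Adding the 6 years base period to 27 March 2020 gives a deadline of 27 March 2026, before any tolling.
The written tolling agreement from 30 April 2022 to 17 January 2023 tolled the period for 262 days, extending the deadline to 14 December 2026.
The period was tolled for 129 days by the pending criminal prosecution (15 December 2023 to 22 April 2024), pushing the deadline to 22 April 2027.
The defendant's active military service from 25 March 2027 to 21 February 2028 tolled the period for 333 days, extending the deadline to 20 March 2028.
The other events in the timeline have no effect on the limitation period under the stated rules.
The 10 June 2028 filing falls after the 20 March 2028 deadline; the claim is time-barred.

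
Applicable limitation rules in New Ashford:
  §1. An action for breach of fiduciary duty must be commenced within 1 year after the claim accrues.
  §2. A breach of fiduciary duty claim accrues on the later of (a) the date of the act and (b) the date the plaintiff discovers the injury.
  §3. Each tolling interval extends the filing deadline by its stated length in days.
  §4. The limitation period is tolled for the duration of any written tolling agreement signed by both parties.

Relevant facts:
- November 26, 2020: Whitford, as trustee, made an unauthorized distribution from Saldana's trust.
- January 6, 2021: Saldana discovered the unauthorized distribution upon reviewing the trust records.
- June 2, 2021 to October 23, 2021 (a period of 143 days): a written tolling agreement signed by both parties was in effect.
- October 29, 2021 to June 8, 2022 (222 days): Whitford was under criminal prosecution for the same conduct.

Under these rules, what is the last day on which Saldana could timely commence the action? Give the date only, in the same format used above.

May 29, 2022

Because discovery on January 6, 2021 post-dates the November 26, 2020 act, accrual under the later-of rule falls on January 6, 2021.
Adding the 1 year base period to January 6, 2021 gives a deadline of January 6, 2022, before any tolling.
Because the written tolling agreement ran from June 2, 2021 to October 23, 2021, the deadline is extended by 143 days to May 29, 2022.
The pending criminal prosecution from October 29, 2021 to June 8, 2022 does not toll the period, because no stated rule makes a criminal prosecution a tolling event.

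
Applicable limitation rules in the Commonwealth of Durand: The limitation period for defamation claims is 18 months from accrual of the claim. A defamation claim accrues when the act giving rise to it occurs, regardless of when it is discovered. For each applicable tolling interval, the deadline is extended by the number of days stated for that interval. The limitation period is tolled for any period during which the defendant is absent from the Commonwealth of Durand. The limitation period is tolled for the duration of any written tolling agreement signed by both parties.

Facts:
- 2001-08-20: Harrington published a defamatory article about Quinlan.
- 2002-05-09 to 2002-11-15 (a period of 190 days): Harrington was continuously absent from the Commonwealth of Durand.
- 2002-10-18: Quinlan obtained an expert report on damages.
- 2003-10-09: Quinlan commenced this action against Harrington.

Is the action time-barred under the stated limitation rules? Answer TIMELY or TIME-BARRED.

TIME-BARRED

The claim accrued on 2001-08-20, the date of the act.
18 months from 2001-08-20 is 2003-02-20.
Because the defendant's absence from the jurisdiction ran from 2002-05-09 to 2002-11-15, the deadline is extended by 190 days to 2003-08-29.
The other events in the timeline have no effect on the limitation period under the stated rules.
The 2003-10-09 filing falls after the 2003-08-29 deadline; the claim is time-barred.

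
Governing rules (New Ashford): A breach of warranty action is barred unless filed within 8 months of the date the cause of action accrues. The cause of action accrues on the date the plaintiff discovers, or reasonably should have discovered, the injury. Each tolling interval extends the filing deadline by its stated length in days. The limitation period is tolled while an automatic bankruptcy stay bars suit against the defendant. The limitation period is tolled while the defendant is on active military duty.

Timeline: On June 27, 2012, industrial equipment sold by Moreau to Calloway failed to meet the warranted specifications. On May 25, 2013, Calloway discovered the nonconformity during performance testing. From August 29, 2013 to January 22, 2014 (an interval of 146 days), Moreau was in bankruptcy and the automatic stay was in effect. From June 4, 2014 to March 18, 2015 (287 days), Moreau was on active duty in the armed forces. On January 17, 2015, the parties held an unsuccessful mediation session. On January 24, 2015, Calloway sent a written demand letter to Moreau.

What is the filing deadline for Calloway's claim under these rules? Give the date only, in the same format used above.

Accrual is tied to discovery, so the period began on May 25, 2013 rather than on June 27, 2012 when the act occurred.
8 months from May 25, 2013 is January 25, 2014.
The period was tolled for 146 days by the automatic bankruptcy stay (August 29, 2013 to January 22, 2014), pushing the deadline to June 20, 2014.
The defendant's active military service from June 4, 2014 to March 18, 2015 tolled the period for 287 days, extending the deadline to April 3, 2015.
None of the other events listed affects the running of the period under the stated rules.

April 3, 2015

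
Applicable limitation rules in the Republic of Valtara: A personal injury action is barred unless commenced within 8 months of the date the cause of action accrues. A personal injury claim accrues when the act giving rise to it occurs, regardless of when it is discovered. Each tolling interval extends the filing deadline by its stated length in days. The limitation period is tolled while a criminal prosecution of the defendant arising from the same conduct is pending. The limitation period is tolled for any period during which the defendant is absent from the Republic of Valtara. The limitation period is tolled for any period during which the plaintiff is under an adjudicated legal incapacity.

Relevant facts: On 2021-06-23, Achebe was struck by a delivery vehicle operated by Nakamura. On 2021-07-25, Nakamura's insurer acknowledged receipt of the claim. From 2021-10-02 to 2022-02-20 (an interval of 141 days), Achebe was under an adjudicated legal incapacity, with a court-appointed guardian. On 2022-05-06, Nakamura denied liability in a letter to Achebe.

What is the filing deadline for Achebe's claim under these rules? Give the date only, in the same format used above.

2022-07-14

The limitation period began to run on 2021-06-23.
8 months from 2021-06-23 is 2022-02-23.
The plaintiff's legal incapacity from 2021-10-02 to 2022-02-20 tolled the period for 141 days, extending the deadline to 2022-07-14.
Nothing else in the chronology tolls or restarts the period.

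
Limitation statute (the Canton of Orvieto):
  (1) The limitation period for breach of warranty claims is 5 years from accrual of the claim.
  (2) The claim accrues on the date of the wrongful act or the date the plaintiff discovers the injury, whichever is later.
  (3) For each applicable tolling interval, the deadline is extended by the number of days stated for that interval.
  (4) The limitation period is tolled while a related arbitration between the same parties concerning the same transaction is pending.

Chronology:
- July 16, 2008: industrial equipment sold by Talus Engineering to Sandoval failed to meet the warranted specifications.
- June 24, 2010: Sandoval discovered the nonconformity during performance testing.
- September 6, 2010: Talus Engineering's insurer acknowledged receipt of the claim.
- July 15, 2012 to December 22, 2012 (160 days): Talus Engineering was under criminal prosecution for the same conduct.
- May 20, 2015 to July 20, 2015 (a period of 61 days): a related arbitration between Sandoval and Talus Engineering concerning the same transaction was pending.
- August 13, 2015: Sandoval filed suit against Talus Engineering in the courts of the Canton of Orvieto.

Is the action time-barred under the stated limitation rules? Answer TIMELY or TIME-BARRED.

TIMELY

Taking the later of the act (July 16, 2008) and discovery (June 24, 2010), the claim accrued on June 24, 2010.
The untolled deadline — 5 years after June 24, 2010 — is June 24, 2015.
The pending related arbitration from May 20, 2015 to July 20, 2015 tolled the period for 61 days, extending the deadline to August 24, 2015.
Although a criminal prosecution ran from July 15, 2012 to December 22, 2012, the stated rules do not make that a tolling event, so it is disregarded.
None of the other events listed affects the running of the period under the stated rules.
Sandoval filed on August 13, 2015, before the August 24, 2015 deadline, so the action is timely.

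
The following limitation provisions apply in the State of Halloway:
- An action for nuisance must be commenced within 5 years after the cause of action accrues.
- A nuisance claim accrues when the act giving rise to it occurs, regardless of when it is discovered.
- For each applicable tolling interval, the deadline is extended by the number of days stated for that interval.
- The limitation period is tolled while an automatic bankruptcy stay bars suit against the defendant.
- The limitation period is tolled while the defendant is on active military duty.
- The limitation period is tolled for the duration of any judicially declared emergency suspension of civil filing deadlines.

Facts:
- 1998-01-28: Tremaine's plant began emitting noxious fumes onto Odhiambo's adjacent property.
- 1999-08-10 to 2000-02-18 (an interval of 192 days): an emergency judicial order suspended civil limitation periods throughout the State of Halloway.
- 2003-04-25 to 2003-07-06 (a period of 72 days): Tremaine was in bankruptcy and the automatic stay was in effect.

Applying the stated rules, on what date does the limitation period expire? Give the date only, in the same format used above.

The claim accrued on 1998-01-28, when the wrongful act occurred.
The untolled deadline — 5 years after 1998-01-28 — is 2003-01-28.
The period was tolled for 192 days by the emergency suspension of filing deadlines (1999-08-10 to 2000-02-18), pushing the deadline to 2003-08-08.
Because the automatic bankruptcy stay ran from 2003-04-25 to 2003-07-06, the deadline is extended by 72 days to 2003-10-19.

2003-10-19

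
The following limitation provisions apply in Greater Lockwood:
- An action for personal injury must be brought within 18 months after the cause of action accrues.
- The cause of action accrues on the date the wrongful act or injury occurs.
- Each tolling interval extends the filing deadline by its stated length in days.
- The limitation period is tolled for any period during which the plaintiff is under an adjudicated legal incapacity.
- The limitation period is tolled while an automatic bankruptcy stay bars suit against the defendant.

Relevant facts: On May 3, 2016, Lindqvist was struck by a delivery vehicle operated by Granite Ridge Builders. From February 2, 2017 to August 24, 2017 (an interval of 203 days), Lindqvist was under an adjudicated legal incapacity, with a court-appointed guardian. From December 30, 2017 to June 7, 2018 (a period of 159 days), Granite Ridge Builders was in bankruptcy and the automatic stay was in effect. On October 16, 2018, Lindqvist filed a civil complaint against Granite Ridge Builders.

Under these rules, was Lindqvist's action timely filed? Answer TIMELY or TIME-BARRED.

TIMELY

The claim accrued on May 3, 2016, when the wrongful act occurred.
Adding the 18 months base period to May 3, 2016 gives a deadline of November 3, 2017, before any tolling.
Because the plaintiff's legal incapacity ran from February 2, 2017 to August 24, 2017, the deadline is extended by 203 days to May 25, 2018.
The period was tolled for 159 days by the automatic bankruptcy stay (December 30, 2017 to June 7, 2018), pushing the deadline to October 31, 2018.
The October 16, 2018 filing precedes the October 31, 2018 deadline; the claim is timely.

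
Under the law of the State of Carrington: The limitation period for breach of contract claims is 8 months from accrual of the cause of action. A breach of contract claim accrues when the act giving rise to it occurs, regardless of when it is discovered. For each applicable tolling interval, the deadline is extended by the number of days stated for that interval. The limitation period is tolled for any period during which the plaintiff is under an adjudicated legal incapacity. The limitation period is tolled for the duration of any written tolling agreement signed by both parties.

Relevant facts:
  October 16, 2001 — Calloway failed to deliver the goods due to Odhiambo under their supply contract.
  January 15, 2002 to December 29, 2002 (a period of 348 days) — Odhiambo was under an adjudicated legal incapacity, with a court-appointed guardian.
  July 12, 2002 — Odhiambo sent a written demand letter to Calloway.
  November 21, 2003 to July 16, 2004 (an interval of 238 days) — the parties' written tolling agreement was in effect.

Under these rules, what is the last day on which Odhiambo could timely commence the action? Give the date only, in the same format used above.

The limitation period began to run on October 16, 2001.
8 months from October 16, 2001 is June 16, 2002.
The period was tolled for 348 days by the plaintiff's legal incapacity (January 15, 2002 to December 29, 2002), pushing the deadline to May 30, 2003.
The written tolling agreement starting November 21, 2003 came too late — the period had run on May 30, 2003 — and so does not extend the deadline.
Nothing else in the chronology tolls or restarts the period.

May 30, 2003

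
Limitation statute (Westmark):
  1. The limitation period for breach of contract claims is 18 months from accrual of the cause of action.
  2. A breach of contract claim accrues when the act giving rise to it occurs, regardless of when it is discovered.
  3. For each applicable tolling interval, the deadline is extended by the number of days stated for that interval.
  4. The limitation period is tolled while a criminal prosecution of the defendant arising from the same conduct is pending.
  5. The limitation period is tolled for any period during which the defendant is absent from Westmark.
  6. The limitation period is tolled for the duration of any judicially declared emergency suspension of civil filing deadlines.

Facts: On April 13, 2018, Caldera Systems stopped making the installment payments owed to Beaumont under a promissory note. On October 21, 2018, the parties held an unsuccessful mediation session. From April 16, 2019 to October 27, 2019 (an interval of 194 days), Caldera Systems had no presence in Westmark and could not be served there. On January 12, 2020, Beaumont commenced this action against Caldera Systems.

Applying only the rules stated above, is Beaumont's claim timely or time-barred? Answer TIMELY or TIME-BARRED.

TIMELY

The claim accrued on April 13, 2018, when the wrongful act occurred.
Adding the 18 months base period to April 13, 2018 gives a deadline of October 13, 2019, before any tolling.
Because the defendant's absence from the jurisdiction ran from April 16, 2019 to October 27, 2019, the deadline is extended by 194 days to April 24, 2020.
The other events in the timeline have no effect on the limitation period under the stated rules.
Filing on January 12, 2020 beat the April 24, 2020 deadline — the action is timely.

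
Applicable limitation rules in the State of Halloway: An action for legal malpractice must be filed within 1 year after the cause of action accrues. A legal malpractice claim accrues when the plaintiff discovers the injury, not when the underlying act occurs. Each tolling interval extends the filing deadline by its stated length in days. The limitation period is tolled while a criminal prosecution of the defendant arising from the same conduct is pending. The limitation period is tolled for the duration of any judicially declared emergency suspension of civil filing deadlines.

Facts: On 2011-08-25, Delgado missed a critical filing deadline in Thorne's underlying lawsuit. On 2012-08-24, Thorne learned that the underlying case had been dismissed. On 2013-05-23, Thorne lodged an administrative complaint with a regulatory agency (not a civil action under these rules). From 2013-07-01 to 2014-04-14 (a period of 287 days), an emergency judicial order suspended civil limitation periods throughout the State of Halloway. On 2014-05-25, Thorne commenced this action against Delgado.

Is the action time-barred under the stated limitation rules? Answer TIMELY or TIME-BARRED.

Accrual is tied to discovery, so the period began on 2012-08-24 rather than on 2011-08-25 when the act occurred.
1 year from 2012-08-24 is 2013-08-24.
The emergency suspension of filing deadlines from 2013-07-01 to 2014-04-14 tolled the period for 287 days, extending the deadline to 2014-06-07.
The other events in the timeline have no effect on the limitation period under the stated rules.
The 2014-05-25 filing precedes the 2014-06-07 deadline; the claim is timely.

TIMELY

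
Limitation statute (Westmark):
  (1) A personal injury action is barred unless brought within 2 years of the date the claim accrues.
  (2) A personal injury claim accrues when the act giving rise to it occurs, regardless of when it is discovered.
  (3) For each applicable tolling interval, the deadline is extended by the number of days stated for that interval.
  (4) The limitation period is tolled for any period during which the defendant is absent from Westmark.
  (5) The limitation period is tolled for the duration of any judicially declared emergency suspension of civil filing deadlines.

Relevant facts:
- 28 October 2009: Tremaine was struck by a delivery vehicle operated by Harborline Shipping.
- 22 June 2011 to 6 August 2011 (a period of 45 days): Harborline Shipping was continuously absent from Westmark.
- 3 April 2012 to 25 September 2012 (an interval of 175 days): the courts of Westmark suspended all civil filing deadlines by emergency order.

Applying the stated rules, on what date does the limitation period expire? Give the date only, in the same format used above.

12 December 2011

The limitation period began to run on 28 October 2009.
Adding the 2 years base period to 28 October 2009 gives a deadline of 28 October 2011, before any tolling.
The period was tolled for 45 days by the defendant's absence from the jurisdiction (22 June 2011 to 6 August 2011), pushing the deadline to 12 December 2011.
The emergency suspension of filing deadlines starting 3 April 2012 came too late — the period had run on 12 December 2011 — and so does not extend the deadline.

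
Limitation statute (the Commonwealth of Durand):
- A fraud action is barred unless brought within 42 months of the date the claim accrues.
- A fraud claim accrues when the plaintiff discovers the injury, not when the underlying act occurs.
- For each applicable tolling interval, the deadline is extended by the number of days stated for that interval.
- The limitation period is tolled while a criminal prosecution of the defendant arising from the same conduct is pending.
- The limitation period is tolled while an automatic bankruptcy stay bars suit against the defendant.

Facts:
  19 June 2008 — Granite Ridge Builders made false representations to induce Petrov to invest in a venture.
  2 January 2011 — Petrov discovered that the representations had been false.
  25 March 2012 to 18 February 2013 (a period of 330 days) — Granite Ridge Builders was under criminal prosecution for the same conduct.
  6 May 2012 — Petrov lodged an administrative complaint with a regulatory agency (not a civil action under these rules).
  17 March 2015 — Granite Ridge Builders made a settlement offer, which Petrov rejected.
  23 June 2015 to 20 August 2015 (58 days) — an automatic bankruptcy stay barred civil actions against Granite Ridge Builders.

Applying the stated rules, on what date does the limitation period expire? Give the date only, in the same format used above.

28 May 2015

Under the discovery rule, the claim accrued on 2 January 2011, when Petrov discovered the injury — not on the 19 June 2008 date of the underlying act.
The untolled deadline — 42 months after 2 January 2011 — is 2 July 2014.
Because the pending criminal prosecution ran from 25 March 2012 to 18 February 2013, the deadline is extended by 330 days to 28 May 2015.
The automatic bankruptcy stay from 23 June 2015 to 20 August 2015 began after the period had already run on 28 May 2015, so it has no tolling effect.
Nothing else in the chronology tolls or restarts the period.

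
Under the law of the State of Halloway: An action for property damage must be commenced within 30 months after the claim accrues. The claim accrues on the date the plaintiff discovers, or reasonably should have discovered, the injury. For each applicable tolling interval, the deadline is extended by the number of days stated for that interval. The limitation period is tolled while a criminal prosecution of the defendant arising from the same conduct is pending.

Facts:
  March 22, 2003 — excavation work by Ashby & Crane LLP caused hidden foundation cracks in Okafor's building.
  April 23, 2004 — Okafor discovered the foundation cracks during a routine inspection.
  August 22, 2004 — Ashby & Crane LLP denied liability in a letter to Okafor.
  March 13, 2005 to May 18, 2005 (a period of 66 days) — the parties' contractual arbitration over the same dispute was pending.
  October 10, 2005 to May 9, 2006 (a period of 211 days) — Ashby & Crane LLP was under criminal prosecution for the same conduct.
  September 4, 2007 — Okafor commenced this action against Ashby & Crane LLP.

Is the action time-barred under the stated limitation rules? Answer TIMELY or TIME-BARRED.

Under the discovery rule, the claim accrued on April 23, 2004, when Okafor discovered the injury — not on the March 22, 2003 date of the underlying act.
The untolled deadline — 30 months after April 23, 2004 — is October 23, 2006.
Because the pending criminal prosecution ran from October 10, 2005 to May 9, 2006, the deadline is extended by 211 days to May 22, 2007.
Although a pending arbitration ran from March 13, 2005 to May 18, 2005, the stated rules do not make that a tolling event, so it is disregarded.
The other events in the timeline have no effect on the limitation period under the stated rules.
The September 4, 2007 filing falls after the May 22, 2007 deadline; the claim is time-barred.

TIME-BARRED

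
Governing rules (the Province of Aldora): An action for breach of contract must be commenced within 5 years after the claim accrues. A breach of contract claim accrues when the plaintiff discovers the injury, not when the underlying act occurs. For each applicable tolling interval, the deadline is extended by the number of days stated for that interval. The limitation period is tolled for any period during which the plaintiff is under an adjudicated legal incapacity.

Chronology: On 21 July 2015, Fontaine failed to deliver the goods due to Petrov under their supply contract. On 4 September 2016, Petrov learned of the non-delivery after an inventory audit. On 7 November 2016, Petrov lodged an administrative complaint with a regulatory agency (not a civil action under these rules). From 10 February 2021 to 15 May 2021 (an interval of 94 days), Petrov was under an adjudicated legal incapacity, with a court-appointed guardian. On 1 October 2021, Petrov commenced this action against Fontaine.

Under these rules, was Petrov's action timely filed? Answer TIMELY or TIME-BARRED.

TIMELY

The claim did not accrue until Petrov discovered the injury on 4 September 2016; the 21 July 2015 act date does not start the clock under the stated rule.
Adding the 5 years base period to 4 September 2016 gives a deadline of 4 September 2021, before any tolling.
Because the plaintiff's legal incapacity ran from 10 February 2021 to 15 May 2021, the deadline is extended by 94 days to 7 December 2021.
None of the other events listed affects the running of the period under the stated rules.
The 1 October 2021 filing precedes the 7 December 2021 deadline; the claim is timely.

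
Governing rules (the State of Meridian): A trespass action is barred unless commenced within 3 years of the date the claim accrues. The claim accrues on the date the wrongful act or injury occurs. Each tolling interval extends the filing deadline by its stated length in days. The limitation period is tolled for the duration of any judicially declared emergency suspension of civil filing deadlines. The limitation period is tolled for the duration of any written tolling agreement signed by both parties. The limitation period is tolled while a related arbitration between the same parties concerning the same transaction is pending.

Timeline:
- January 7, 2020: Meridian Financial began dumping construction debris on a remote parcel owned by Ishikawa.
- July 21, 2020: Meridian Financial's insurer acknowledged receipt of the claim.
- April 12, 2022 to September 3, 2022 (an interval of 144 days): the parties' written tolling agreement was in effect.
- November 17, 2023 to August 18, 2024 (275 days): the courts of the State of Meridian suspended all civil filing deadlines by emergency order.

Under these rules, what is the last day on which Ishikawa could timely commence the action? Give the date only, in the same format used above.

The limitation period began to run on January 7, 2020.
3 years from January 7, 2020 is January 7, 2023.
Because the written tolling agreement ran from April 12, 2022 to September 3, 2022, the deadline is extended by 144 days to May 31, 2023.
The emergency suspension of filing deadlines starting November 17, 2023 came too late — the period had run on May 31, 2023 — and so does not extend the deadline.
None of the other events listed affects the running of the period under the stated rules.

May 31, 2023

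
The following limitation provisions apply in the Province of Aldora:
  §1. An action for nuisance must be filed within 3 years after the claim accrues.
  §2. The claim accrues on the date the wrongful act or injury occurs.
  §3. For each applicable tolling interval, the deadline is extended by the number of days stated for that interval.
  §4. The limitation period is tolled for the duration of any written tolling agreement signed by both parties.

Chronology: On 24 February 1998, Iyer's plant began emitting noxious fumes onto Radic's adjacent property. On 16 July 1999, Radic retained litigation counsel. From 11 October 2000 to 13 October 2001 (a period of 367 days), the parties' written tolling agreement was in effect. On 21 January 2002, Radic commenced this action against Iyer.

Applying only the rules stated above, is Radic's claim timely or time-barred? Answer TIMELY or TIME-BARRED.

TIMELY

The claim accrued on 24 February 1998, the date of the act.
Adding the 3 years base period to 24 February 1998 gives a deadline of 24 February 2001, before any tolling.
Because the written tolling agreement ran from 11 October 2000 to 13 October 2001, the deadline is extended by 367 days to 26 February 2002.
The other events in the timeline have no effect on the limitation period under the stated rules.
The 21 January 2002 filing precedes the 26 February 2002 deadline; the claim is timely.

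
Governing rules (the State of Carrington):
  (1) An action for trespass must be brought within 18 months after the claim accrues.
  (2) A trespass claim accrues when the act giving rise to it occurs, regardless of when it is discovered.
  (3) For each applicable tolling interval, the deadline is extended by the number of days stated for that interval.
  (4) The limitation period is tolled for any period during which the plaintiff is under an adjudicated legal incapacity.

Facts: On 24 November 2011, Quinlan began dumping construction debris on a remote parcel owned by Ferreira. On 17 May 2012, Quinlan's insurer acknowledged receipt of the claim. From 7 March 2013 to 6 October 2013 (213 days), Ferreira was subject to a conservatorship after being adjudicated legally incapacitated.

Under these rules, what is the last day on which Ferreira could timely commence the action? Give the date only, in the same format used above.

23 December 2013

The limitation period began to run on 24 November 2011.
18 months from 24 November 2011 is 24 May 2013.
The plaintiff's legal incapacity from 7 March 2013 to 6 October 2013 tolled the period for 213 days, extending the deadline to 23 December 2013.
Nothing else in the chronology tolls or restarts the period.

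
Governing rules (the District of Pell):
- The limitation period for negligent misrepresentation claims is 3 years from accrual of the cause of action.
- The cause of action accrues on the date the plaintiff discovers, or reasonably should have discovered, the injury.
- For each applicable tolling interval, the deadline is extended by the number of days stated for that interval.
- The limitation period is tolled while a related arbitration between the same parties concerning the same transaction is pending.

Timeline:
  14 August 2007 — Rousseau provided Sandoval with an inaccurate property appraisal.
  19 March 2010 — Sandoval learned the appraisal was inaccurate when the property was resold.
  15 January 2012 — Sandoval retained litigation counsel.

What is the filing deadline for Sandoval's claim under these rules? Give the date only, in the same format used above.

Accrual is tied to discovery, so the period began on 19 March 2010 rather than on 14 August 2007 when the act occurred.
The untolled deadline — 3 years after 19 March 2010 — is 19 March 2013.
Nothing else in the chronology tolls or restarts the period.

19 March 2013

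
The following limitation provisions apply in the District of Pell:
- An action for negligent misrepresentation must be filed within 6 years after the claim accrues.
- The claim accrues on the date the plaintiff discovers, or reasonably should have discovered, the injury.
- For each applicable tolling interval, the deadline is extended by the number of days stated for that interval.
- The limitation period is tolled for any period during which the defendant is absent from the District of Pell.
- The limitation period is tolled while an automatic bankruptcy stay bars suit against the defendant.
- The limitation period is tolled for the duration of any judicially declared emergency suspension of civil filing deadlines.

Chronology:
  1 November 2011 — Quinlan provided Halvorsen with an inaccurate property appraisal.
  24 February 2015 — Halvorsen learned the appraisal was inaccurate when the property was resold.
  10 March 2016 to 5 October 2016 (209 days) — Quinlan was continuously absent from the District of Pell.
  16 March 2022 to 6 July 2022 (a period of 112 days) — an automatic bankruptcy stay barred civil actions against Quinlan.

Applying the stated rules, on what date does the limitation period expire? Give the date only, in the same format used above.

21 September 2021

Under the discovery rule, the claim accrued on 24 February 2015, when Halvorsen discovered the injury — not on the 1 November 2011 date of the underlying act.
Adding the 6 years base period to 24 February 2015 gives a deadline of 24 February 2021, before any tolling.
The defendant's absence from the jurisdiction from 10 March 2016 to 5 October 2016 tolled the period for 209 days, extending the deadline to 21 September 2021.
The automatic bankruptcy stay from 16 March 2022 to 6 July 2022 began after the period had already run on 21 September 2021, so it has no tolling effect.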